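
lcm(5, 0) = 0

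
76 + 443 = 519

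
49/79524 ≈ 0.000616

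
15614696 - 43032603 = -27417907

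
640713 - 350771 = 289942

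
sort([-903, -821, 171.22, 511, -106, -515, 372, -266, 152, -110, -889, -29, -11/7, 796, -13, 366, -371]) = [-903, -889, -821, -515, -371, -266, -110, -106, -29, -13, -11/7, 152, 171.22, 366, 372, 511, 796]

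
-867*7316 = -6342972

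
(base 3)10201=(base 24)44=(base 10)100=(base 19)55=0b1100100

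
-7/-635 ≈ 0.0110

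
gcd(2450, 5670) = 70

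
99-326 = -227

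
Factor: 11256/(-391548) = -1 * 2^1 * 7^1 * 487^(-1) = -14/487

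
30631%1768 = 575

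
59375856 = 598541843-539165987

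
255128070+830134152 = 1085262222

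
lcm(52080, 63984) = 2239440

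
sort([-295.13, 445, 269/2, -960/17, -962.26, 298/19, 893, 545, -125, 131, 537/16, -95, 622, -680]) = [-962.26, -680, -295.13, -125, -95, -960/17, 298/19, 537/16, 131, 269/2, 445, 545, 622, 893]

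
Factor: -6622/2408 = -1*2^(-2)*11^1 = -11/4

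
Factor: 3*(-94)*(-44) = 2^3*3^1*11^1*47^1 = 12408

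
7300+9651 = 16951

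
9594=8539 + 1055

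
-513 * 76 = -38988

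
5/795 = 1/159 ≈ 0.00629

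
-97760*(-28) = 2737280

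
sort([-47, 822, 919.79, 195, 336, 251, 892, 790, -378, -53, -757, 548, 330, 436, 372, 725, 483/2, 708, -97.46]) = [-757, -378, -97.46, -53, -47, 195, 483/2, 251, 330, 336, 372, 436, 548, 708, 725, 790, 822, 892, 919.79]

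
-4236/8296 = -1059/2074 ≈ -0.511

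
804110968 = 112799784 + 691311184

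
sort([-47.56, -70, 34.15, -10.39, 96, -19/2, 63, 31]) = [-70, -47.56, -10.39, -19/2, 31, 34.15, 63, 96]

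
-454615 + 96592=-358023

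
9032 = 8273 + 759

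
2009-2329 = -320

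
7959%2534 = 357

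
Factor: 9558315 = 3^2 * 5^1 * 13^1 * 16339^1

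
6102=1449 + 4653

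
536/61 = 8+48/61 ≈ 8.79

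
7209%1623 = 717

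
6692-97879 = -91187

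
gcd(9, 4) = 1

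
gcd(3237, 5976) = 249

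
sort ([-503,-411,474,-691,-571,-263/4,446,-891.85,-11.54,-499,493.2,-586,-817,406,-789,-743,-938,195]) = [-938,-891.85,-817,-789,-743,-691,-586,-571,-503,-499,-411,-263/4,-11.54,195,406,446,474,493.2]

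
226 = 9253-9027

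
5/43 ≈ 0.116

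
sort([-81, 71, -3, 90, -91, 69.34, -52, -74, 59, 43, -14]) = [-91, -81, -74, -52, -14, -3, 43, 59, 69.34, 71, 90]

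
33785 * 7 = 236495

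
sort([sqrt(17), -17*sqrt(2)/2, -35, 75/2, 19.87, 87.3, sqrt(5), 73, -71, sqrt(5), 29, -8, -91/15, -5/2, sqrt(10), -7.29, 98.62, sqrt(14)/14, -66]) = [-71, -66, -35, -17*sqrt(2)/2, -8, -7.29, -91/15, -5/2, sqrt(14)/14, sqrt(5), sqrt(5), sqrt(10), sqrt(17), 19.87, 29, 75/2, 73, 87.3, 98.62]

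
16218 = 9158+7060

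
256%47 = 21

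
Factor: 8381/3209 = 17^2*29^1*3209^(-1)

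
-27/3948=-9/1316 ≈ -0.00684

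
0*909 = 0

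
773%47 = 21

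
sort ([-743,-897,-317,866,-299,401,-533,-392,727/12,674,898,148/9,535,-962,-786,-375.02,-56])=[-962,-897,-786,-743,-533,-392,-375.02,-317,-299,-56,148/9,727/12,401,535,674,866,898]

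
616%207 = 202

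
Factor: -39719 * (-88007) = 39719^1 * 88007^1 = 3495550033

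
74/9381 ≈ 0.00789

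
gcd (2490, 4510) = 10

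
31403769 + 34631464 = 66035233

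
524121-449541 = 74580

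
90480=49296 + 41184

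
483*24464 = 11816112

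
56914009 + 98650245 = 155564254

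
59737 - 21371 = 38366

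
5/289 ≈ 0.0173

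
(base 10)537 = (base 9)656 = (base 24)m9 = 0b1000011001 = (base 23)108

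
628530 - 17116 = 611414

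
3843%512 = 259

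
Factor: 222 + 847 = 1069^1 = 1069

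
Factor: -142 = -1*2^1*71^1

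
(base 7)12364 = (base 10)3280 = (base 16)cd0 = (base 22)6h2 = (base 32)36g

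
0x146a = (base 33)4qc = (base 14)1c94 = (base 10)5226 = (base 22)ahc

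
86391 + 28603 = 114994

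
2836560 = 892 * 3180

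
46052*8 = 368416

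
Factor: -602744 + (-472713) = -1 * 19^1 * 23^2 * 107^1 = -1075457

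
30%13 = 4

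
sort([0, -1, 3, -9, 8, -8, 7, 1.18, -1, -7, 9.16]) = [-9, -8, -7, -1, -1, 0, 1.18, 3, 7, 8, 9.16]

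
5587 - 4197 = 1390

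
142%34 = 6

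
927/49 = 18 + 45/49 ≈ 18.92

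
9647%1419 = 1133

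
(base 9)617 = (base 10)502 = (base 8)766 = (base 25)k2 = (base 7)1315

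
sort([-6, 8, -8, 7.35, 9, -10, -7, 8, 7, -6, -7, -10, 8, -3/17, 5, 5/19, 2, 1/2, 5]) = [-10, -10, -8, -7, -7, -6, -6, -3/17, 5/19, 1/2, 2, 5, 5, 7, 7.35, 8, 8, 8, 9]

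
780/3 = 260 = 260.00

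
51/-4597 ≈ -0.0111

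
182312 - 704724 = -522412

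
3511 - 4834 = -1323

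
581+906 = 1487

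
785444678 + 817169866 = 1602614544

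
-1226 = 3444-4670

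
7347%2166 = 849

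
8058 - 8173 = -115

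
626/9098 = 313/4549 ≈ 0.0688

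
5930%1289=774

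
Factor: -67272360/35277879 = -1 * 2^3 * 5^1 * 7^(-1) * 13^(-1) * 439^1 * 1277^1 * 129223^(-1) = -22424120/11759293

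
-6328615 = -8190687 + 1862072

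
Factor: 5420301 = 3^1*19^1*95093^1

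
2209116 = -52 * (-42483)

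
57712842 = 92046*627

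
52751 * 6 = 316506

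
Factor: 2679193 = 11^1 * 151^1 * 1613^1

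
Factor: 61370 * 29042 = 2^2 * 5^1 * 13^1 * 17^1 * 19^2 * 1117^1 = 1782307540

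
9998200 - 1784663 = 8213537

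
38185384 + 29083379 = 67268763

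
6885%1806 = 1467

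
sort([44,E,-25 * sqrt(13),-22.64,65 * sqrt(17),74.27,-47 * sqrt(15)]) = [-47 * sqrt(15),-25 * sqrt(13),-22.64,E,44,74.27,65 * sqrt(17)]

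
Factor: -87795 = -1*3^2*5^1*1951^1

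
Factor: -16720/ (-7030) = 2^3*11^1*37^ (-1) = 88/37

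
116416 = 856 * 136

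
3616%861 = 172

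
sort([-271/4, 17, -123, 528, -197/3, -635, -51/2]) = [-635, -123, -271/4, -197/3, -51/2, 17, 528]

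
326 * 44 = 14344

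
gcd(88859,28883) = 17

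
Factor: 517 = 11^1*47^1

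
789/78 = 263/26 ≈ 10.12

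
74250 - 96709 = -22459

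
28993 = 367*79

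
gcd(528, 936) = 24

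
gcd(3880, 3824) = 8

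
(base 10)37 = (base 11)34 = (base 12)31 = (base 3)1101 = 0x25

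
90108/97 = 928 + 92/97 ≈ 928.95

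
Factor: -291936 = -1*2^5*3^1*3041^1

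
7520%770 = 590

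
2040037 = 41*49757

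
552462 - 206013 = 346449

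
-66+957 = 891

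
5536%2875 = 2661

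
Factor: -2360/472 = -1 * 5^1 = -5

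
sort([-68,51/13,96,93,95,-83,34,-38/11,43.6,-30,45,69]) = [-83,-68,-30,-38/11,51/13,34,43.6,45,69,93,95,96]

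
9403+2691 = 12094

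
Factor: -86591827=-1*7^1*2017^1*6133^1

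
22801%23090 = 22801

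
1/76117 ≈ 0.0000131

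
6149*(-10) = -61490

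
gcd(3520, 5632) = 704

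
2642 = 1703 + 939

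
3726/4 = 1863/2 = 931.50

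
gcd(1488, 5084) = 124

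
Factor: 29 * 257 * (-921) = -1 * 3^1 * 29^1 * 257^1 * 307^1 = -6864213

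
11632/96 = 727/6 ≈ 121.17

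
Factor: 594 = 2^1 * 3^3 * 11^1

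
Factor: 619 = 619^1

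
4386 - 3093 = 1293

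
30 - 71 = -41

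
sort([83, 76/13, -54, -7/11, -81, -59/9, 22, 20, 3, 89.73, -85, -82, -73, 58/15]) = [-85, -82, -81, -73, -54, -59/9, -7/11, 3, 58/15, 76/13, 20, 22, 83, 89.73]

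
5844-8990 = -3146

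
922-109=813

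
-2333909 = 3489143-5823052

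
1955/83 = 23 + 46/83 ≈ 23.55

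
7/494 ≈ 0.0142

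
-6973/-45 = 154 + 43/45 ≈ 154.96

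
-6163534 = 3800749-9964283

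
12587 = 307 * 41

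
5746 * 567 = 3257982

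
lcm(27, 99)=297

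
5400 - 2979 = 2421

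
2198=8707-6509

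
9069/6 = 1511 + 1/2 = 1511.50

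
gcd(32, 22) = 2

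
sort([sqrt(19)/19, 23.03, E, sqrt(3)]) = [sqrt(19)/19, sqrt(3), E, 23.03]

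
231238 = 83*2786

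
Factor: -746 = -1 * 2^1 * 373^1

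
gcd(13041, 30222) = 207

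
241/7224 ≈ 0.0334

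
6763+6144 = 12907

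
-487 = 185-672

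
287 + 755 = 1042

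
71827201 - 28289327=43537874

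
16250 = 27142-10892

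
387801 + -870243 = -482442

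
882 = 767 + 115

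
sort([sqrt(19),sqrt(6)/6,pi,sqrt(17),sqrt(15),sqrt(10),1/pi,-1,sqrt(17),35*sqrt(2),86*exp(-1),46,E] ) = [-1,1/pi,sqrt(6)/6,E,pi,sqrt(10),sqrt(15),sqrt(17),sqrt(17),sqrt(19),86*exp(-1),46,35*sqrt(2)] 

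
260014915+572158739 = 832173654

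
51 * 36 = 1836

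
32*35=1120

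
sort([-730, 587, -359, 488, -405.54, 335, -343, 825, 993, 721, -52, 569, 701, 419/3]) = [-730, -405.54, -359, -343, -52, 419/3, 335, 488, 569, 587, 701, 721, 825, 993]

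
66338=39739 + 26599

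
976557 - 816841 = 159716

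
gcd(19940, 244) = 4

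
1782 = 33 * 54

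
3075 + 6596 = 9671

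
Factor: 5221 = 23^1 * 227^1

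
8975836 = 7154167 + 1821669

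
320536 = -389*(-824) 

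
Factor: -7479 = -1 * 3^3 * 277^1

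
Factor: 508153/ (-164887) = -1*23^ (-1)*67^ (-1)*73^1*107^ (-1)*6961^1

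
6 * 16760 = 100560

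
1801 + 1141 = 2942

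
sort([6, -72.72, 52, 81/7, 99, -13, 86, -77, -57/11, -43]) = [-77, -72.72, -43, -13, -57/11, 6, 81/7, 52, 86, 99]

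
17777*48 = 853296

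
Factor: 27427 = 27427^1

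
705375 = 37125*19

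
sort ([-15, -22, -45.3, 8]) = [-45.3, -22, -15, 8]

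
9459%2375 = 2334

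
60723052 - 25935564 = 34787488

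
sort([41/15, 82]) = [41/15, 82]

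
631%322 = 309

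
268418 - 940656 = -672238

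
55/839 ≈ 0.0656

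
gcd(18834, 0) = 18834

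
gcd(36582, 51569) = 7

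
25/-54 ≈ -0.463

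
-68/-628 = 17/157 ≈ 0.108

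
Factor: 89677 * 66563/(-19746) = -1 * 2^(-1) * 3^(-2) * 7^2 * 23^1 * 37^1 * 257^1 * 557^1 * 1097^(-1) = -5969170151/19746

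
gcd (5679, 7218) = 9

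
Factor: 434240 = 2^6*5^1*23^1*59^1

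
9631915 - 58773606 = -49141691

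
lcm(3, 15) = 15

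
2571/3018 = 857/1006 ≈ 0.852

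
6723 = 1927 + 4796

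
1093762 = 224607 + 869155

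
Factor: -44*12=-1*2^4*3^1*11^1=-528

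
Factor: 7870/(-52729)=-1*2^1*5^1*67^(-1)=-10/67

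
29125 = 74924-45799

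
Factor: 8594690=2^1*5^1*13^1*17^1*3889^1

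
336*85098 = 28592928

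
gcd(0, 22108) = 22108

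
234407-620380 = -385973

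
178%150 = 28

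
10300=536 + 9764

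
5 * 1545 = 7725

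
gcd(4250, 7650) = 850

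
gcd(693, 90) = 9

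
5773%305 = 283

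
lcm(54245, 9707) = 922165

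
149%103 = 46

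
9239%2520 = 1679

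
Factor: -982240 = -1 * 2^5 * 5^1 * 7^1 * 877^1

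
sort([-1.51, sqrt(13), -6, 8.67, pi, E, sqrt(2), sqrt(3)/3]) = [-6, -1.51, sqrt(3)/3, sqrt(2), E, pi, sqrt(13), 8.67]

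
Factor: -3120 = -1*2^4*3^1*5^1*13^1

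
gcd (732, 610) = 122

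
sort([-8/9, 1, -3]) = [-3, -8/9, 1]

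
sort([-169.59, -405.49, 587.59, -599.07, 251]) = [-599.07, -405.49, -169.59, 251, 587.59]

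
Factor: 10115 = 5^1 * 7^1 * 17^2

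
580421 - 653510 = -73089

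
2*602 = 1204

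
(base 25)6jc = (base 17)eb4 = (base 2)1000010001101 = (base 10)4237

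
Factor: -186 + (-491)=-1 * 677^1=-677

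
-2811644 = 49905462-52717106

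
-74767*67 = -5009389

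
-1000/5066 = -500/2533 ≈ -0.197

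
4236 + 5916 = 10152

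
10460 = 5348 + 5112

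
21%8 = 5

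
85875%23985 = 13920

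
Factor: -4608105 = -1 * 3^1 * 5^1 * 17^2 * 1063^1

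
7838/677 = 11 + 391/677≈11.58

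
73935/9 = 8215 = 8215.00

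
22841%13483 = 9358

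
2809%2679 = 130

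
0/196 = 0 = 0.00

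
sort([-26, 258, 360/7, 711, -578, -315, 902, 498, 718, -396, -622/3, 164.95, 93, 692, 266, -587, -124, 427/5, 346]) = [-587, -578, -396, -315, -622/3, -124, -26, 360/7, 427/5, 93, 164.95, 258, 266, 346, 498, 692, 711, 718, 902]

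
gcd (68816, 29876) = 44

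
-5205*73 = -379965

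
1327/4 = 331 + 3/4 = 331.75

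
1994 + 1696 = 3690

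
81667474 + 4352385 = 86019859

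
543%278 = 265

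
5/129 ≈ 0.0388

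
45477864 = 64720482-19242618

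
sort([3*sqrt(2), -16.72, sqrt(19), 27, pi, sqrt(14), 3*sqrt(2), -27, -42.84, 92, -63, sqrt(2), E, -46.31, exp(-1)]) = [-63, -46.31, -42.84, -27, -16.72, exp(-1), sqrt(2), E, pi, sqrt(14), 3*sqrt(2), 3*sqrt(2), sqrt(19), 27, 92]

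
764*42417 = 32406588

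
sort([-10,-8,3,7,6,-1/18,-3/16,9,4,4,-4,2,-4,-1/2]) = [-10,-8,-4,-4,-1/2,-3/16,-1/18,2,3,4,4,6,7,9]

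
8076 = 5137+2939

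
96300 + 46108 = 142408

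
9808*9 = 88272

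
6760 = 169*40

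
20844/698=29 + 301/349 ≈ 29.86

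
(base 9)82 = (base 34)26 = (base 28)2i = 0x4a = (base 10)74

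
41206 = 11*3746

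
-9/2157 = -3/719 ≈ -0.00417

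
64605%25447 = 13711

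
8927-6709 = 2218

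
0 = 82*0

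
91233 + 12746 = 103979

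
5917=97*61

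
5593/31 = 180+13/31 ≈ 180.42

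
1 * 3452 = 3452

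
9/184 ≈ 0.0489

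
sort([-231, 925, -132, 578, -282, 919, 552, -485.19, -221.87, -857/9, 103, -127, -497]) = [-497, -485.19, -282, -231, -221.87, -132, -127, -857/9, 103, 552, 578, 919, 925]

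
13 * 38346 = 498498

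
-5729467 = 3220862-8950329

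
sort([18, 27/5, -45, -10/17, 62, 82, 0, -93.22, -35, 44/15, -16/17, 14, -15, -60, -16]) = [-93.22, -60, -45, -35, -16, -15, -16/17, -10/17, 0, 44/15, 27/5, 14, 18, 62, 82]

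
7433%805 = 188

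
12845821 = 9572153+3273668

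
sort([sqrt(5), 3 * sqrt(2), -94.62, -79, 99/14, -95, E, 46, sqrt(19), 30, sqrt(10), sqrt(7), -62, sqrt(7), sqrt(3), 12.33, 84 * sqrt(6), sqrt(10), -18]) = [-95, -94.62, -79, -62, -18, sqrt(3), sqrt(5), sqrt(7), sqrt(7), E, sqrt(10), sqrt(10), 3 * sqrt(2), sqrt(19), 99/14, 12.33, 30, 46, 84 * sqrt(6)]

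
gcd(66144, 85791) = 3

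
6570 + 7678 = 14248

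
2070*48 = 99360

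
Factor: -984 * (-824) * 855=2^6 * 3^3 * 5^1 * 19^1 * 41^1 * 103^1=693247680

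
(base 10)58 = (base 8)72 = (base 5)213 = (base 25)28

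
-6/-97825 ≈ 0.0000613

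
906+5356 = 6262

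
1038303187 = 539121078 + 499182109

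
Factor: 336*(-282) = -1*2^5*3^2*7^1*47^1 = -94752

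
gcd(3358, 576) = 2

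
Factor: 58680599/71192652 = 2^(-2)*3^(-1)*5932721^(-1)*58680599^1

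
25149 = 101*249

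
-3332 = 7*(-476)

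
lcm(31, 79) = 2449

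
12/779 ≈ 0.0154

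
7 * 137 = 959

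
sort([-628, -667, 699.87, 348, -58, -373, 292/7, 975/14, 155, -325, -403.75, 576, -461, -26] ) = [-667, -628, -461, -403.75, -373, -325, -58, -26, 292/7, 975/14, 155, 348, 576, 699.87] 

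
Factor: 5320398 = 2^1*3^1*29^1*30577^1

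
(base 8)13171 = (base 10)5753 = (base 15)1a88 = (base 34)4x7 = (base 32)5jp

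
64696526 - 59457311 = 5239215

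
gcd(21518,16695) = 371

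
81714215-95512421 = -13798206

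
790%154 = 20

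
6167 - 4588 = 1579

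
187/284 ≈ 0.658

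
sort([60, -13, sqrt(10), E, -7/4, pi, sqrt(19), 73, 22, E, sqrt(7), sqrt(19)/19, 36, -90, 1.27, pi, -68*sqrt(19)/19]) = [-90, -68*sqrt(19)/19, -13, -7/4, sqrt(19)/19, 1.27, sqrt(7), E, E, pi, pi, sqrt(10), sqrt(19), 22, 36, 60, 73]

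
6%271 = 6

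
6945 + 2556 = 9501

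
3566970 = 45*79266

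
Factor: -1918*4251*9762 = -1*2^2*3^2*7^1*13^1*109^1*137^1*1627^1 = -79593666516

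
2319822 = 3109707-789885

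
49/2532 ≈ 0.0194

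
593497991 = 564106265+29391726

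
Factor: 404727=3^1 * 134909^1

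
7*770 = 5390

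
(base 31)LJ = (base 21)1AJ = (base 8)1236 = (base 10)670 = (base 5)10140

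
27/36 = 3/4 = 0.75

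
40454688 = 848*47706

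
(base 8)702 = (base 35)cu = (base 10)450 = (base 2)111000010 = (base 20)12a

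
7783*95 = 739385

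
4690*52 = 243880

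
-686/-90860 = 49/6490 ≈ 0.00755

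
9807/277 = 35 + 112/277 ≈ 35.40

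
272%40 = 32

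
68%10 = 8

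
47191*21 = 991011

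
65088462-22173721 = 42914741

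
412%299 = 113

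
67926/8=8490 + 3/4=8490.75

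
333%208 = 125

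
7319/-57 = -128 - 23/57 ≈ -128.40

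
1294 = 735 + 559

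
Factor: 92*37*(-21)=-1*2^2*3^1*7^1*23^1*37^1=-71484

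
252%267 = 252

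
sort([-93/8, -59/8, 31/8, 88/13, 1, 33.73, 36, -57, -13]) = [-57, -13, -93/8, -59/8, 1, 31/8, 88/13, 33.73, 36]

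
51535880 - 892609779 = -841073899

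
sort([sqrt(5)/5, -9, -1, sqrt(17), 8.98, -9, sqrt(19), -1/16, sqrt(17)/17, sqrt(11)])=[-9, -9, -1, -1/16, sqrt(17)/17, sqrt(5)/5, sqrt(11), sqrt(17), sqrt(19), 8.98]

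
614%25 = 14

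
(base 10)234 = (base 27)8i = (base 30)7o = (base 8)352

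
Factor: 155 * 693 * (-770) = -1 * 2^1 * 3^2 * 5^2 * 7^2 * 11^2 * 31^1 = -82709550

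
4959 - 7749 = -2790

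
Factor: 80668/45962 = 2^1 * 7^(-2) * 43^1 = 86/49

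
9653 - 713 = 8940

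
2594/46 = 56 + 9/23≈56.39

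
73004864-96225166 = -23220302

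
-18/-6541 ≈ 0.00275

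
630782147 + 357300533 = 988082680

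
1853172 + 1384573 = 3237745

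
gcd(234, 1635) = 3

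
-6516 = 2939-9455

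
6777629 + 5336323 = 12113952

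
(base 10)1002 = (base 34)tg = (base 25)1f2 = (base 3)1101010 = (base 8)1752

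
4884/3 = 1628 = 1628.00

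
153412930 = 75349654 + 78063276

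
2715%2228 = 487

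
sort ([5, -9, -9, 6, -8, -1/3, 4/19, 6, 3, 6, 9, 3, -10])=[-10, -9, -9, -8, -1/3, 4/19, 3, 3, 5, 6, 6, 6, 9]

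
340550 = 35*9730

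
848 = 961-113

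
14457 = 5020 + 9437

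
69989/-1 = -69989 = -69989.00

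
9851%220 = 171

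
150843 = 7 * 21549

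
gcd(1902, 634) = 634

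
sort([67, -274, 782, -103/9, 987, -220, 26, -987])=[-987, -274, -220, -103/9, 26, 67, 782, 987]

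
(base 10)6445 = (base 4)1210231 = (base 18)11g1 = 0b1100100101101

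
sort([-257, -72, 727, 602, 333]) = [-257, -72, 333, 602, 727]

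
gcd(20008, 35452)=4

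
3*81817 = 245451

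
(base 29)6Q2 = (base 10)5802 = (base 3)21221220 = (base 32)5LA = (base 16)16AA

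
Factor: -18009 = -1*3^3*23^1*29^1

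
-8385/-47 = 178 + 19/47 ≈ 178.40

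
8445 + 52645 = 61090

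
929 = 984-55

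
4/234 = 2/117 ≈ 0.0171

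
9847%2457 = 19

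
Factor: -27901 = -1*27901^1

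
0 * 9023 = 0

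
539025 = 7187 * 75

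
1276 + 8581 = 9857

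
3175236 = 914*3474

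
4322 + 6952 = 11274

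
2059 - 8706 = -6647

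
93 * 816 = 75888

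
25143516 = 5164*4869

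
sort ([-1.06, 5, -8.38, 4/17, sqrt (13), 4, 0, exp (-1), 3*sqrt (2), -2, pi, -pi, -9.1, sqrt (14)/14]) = [-9.1, -8.38, -pi, -2, -1.06, 0, 4/17, sqrt (14)/14, exp (-1), pi, sqrt (13), 4, 3*sqrt (2), 5]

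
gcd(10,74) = 2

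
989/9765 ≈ 0.101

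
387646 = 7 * 55378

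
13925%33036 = 13925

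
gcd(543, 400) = 1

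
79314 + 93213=172527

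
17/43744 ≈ 0.000389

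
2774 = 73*38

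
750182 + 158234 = 908416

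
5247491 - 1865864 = 3381627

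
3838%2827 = 1011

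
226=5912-5686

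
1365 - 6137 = -4772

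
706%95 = 41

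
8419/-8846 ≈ -0.952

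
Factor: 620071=47^1*79^1*167^1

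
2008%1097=911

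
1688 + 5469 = 7157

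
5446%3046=2400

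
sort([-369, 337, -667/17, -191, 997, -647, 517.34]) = [-647, -369, -191, -667/17, 337, 517.34, 997]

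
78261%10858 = 2255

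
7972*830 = 6616760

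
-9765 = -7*1395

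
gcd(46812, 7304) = 332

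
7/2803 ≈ 0.00250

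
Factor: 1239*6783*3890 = 2^1*3^2*5^1*7^2*17^1*19^1*59^1*389^1 = 32692092930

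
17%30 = 17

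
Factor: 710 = 2^1 * 5^1 * 71^1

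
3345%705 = 525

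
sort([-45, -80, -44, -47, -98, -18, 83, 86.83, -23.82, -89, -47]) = [-98, -89, -80, -47, -47, -45, -44, -23.82, -18, 83, 86.83]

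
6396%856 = 404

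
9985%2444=209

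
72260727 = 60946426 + 11314301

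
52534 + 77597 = 130131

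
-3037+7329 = 4292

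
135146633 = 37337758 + 97808875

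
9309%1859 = 14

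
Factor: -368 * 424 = -1 * 2^7 * 23^1 * 53^1 = -156032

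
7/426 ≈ 0.0164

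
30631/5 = 6126 + 1/5 = 6126.20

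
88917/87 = 1022 + 1/29 ≈ 1022.03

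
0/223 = 0 = 0.00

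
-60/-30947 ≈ 0.00194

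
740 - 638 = 102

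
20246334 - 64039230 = -43792896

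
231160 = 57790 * 4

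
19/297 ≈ 0.0640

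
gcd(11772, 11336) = 436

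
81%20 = 1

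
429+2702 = 3131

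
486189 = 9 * 54021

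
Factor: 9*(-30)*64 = -1*2^7*3^3*5^1 = -17280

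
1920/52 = 480/13 ≈ 36.92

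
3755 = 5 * 751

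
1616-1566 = 50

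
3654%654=384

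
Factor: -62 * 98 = -1 * 2^2 * 7^2 * 31^1 = -6076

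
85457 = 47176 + 38281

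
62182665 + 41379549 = 103562214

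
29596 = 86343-56747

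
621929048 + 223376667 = 845305715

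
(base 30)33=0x5d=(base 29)36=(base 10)93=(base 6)233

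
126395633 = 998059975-871664342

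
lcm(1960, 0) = 0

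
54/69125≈0.000781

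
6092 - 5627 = 465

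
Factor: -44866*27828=-1*2^3*3^2*773^1*22433^1=-1248531048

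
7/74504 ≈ 0.0000940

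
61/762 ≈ 0.0801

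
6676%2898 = 880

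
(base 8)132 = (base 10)90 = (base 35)2k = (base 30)30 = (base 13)6c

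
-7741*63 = -487683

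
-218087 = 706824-924911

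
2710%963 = 784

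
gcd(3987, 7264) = 1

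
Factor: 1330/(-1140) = -1*2^(-1)*3^(-1)*7^1 = -7/6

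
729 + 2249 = 2978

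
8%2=0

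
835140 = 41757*20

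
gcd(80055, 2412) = 9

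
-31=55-86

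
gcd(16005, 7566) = 291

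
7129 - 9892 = -2763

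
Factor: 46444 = 2^2*17^1*683^1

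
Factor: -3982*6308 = -1*2^3*11^1*19^1*83^1*181^1 = -25118456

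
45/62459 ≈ 0.000720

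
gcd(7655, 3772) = 1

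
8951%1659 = 656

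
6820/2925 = 1364/585 ≈ 2.33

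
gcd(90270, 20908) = 2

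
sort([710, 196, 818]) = [196, 710, 818]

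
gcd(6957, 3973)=1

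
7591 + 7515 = 15106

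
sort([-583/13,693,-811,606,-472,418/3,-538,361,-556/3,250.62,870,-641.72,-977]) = [-977,-811,-641.72,-538,-472,-556/3,-583/13,418/3,250.62,361,606,693,870]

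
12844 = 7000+5844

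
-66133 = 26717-92850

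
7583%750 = 83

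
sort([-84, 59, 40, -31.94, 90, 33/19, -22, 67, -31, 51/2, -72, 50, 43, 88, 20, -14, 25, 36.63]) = [-84, -72, -31.94, -31, -22, -14, 33/19, 20, 25, 51/2, 36.63, 40, 43, 50, 59, 67, 88, 90]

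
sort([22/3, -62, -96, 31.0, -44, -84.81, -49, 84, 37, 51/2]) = [-96, -84.81, -62, -49, -44, 22/3, 51/2, 31.0, 37, 84]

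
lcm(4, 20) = 20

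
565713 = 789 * 717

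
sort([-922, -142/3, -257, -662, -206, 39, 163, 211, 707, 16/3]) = [-922, -662, -257, -206, -142/3, 16/3, 39, 163, 211, 707]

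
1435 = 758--677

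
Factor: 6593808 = 2^4*3^1*13^1*10567^1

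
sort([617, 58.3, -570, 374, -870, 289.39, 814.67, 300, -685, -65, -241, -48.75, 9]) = [-870, -685, -570, -241, -65, -48.75, 9, 58.3, 289.39, 300, 374, 617, 814.67]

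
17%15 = 2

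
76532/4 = 19133 = 19133.00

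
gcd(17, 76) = 1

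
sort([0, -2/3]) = [-2/3, 0]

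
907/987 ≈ 0.919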